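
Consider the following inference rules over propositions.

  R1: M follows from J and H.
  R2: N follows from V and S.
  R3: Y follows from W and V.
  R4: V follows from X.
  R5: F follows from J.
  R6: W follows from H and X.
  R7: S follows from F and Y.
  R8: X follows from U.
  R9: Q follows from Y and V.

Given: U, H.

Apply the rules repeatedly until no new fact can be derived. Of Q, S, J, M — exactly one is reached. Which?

Q

U holds, so X follows (R8).
H and X hold, so W follows (R6).
X holds, so V follows (R4).
From W and V, R3 gives Y.
From Y and V, R9 gives Q.
M would need J and H (R1), but J is never established. No rule produces J, and it is not given. S would need F and Y (R7), but F is never established.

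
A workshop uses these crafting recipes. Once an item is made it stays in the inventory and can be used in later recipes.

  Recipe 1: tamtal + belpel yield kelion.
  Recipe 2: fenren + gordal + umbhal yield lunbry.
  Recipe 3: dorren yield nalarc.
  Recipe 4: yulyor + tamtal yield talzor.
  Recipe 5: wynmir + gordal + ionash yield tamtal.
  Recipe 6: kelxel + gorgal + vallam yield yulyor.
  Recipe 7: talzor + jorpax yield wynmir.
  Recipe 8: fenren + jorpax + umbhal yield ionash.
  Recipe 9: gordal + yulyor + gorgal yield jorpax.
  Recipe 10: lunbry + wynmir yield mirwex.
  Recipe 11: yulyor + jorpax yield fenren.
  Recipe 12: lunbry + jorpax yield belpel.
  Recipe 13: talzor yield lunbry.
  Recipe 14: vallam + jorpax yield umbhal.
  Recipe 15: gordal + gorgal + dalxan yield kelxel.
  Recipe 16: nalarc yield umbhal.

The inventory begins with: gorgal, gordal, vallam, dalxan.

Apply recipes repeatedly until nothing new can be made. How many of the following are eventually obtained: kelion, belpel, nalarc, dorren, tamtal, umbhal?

2

gordal + gorgal + dalxan → kelxel (Recipe 15).
Using Recipe 6, kelxel, gorgal, and vallam make yulyor.
Using Recipe 9, gordal, yulyor, and gorgal make jorpax.
Using Recipe 11, yulyor and jorpax make fenren.
vallam + jorpax → umbhal (Recipe 14).
Using Recipe 2, fenren, gordal, and umbhal make lunbry.
Using Recipe 12, lunbry and jorpax make belpel.
kelion would need tamtal and belpel (Recipe 1), but tamtal is never obtained.
belpel: reached.
nalarc would need dorren (Recipe 3), but dorren is never obtained.
No rule produces dorren, and it is not given.
tamtal would need wynmir, gordal, and ionash (Recipe 5), but wynmir is never obtained.
umbhal: reached.
Reached: belpel and umbhal — 2 of the 6.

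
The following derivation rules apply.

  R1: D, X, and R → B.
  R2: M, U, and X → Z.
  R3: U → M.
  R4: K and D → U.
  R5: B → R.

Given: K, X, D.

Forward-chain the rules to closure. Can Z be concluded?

Yes

From K and D, R4 gives U.
U holds, so M follows (R3).
From M, U, and X, R2 gives Z.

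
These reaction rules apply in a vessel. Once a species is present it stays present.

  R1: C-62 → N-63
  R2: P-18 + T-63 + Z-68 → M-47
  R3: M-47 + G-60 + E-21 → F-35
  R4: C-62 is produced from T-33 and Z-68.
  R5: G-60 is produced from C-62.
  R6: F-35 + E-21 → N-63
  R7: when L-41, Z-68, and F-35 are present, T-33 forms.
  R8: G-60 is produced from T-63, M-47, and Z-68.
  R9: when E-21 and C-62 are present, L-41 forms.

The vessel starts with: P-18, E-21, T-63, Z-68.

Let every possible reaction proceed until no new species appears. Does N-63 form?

P-18, T-63, and Z-68 present → M-47 forms (R2).
T-63, M-47, and Z-68 present → G-60 forms (R8).
M-47, G-60, and E-21 present → F-35 forms (R3).
F-35 and E-21 present → N-63 forms (R6).

Yes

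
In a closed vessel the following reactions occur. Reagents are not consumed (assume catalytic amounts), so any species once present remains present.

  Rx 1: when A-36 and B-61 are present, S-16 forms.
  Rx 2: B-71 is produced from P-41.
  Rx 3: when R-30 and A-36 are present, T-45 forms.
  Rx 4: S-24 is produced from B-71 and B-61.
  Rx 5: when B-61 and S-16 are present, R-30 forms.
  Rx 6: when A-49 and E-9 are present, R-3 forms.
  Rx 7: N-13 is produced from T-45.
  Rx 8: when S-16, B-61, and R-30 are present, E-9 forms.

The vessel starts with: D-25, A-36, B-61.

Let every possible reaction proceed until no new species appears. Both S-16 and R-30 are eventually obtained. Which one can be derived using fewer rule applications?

S-16

S-16: A-36 and B-61 present → S-16 forms (Rx 1). [1 rule application]
R-30: A-36 and B-61 present → S-16 forms (Rx 1). B-61 and S-16 present → R-30 forms (Rx 5). [2 rule applications]
S-16 needs fewer.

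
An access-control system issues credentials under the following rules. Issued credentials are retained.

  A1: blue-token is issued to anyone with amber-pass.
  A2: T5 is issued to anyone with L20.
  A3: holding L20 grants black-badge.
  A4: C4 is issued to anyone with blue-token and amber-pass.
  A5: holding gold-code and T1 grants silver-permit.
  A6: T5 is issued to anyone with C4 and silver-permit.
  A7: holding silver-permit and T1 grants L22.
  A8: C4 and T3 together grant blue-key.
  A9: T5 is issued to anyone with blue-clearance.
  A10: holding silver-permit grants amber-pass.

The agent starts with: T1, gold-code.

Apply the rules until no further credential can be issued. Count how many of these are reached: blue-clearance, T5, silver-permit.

Holding gold-code and T1 grants silver-permit (A5).
Holding silver-permit grants amber-pass (A10).
Holding amber-pass grants blue-token (A1).
Holding blue-token and amber-pass grants C4 (A4).
Holding C4 and silver-permit grants T5 (A6).
No rule produces blue-clearance, and it is not given.
T5: reached.
silver-permit: reached.
Reached: T5 and silver-permit — 2 of the 3.

2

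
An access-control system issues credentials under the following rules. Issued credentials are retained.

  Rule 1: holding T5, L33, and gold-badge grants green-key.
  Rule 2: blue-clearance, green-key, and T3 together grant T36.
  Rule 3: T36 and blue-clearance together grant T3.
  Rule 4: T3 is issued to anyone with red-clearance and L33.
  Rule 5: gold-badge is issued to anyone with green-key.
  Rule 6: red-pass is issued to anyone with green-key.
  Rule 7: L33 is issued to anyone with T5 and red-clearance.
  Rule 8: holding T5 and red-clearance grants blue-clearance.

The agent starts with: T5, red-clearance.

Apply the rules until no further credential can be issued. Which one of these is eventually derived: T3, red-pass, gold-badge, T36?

Holding T5 and red-clearance grants L33 (Rule 7).
Holding red-clearance and L33 grants T3 (Rule 4).
gold-badge would need green-key (Rule 5), but green-key is never granted. T36 would need blue-clearance, green-key, and T3 (Rule 2), but green-key is never granted. red-pass would need green-key (Rule 6), but green-key is never granted.

T3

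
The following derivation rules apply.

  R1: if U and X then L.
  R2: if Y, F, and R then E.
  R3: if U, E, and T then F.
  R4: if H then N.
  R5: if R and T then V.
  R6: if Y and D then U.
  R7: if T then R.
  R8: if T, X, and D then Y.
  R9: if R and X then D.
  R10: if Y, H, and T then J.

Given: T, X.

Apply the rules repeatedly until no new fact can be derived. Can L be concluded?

T holds, so R follows (R7).
From R and X, R9 gives D.
T, X, and D hold, so Y follows (R8).
From Y and D, R6 gives U.
U and X hold, so L follows (R1).

Yes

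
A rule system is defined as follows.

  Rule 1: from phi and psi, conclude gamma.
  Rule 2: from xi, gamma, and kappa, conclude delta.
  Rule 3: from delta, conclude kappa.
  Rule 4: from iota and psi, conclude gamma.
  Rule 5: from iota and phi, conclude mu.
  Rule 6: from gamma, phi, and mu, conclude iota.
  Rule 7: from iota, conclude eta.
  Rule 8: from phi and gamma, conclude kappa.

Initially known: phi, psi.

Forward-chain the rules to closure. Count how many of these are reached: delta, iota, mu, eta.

0

delta would need xi, gamma, and kappa (Rule 2), but xi is never established.
iota would need gamma, phi, and mu (Rule 6), but mu is never established.
mu would need iota and phi (Rule 5), but iota is never established.
eta would need iota (Rule 7), but iota is never established.
None of the 4 are reached.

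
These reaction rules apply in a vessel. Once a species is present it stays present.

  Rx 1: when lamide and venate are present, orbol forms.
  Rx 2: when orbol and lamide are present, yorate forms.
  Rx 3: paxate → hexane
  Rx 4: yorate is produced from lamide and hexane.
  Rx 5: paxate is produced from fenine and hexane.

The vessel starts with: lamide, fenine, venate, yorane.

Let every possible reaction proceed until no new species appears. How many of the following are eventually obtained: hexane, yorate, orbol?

2

lamide and venate present → orbol forms (Rx 1).
orbol and lamide present → yorate forms (Rx 2).
hexane would need paxate (Rx 3), but paxate never forms.
yorate: reached.
orbol: reached.
Reached: yorate and orbol — 2 of the 3.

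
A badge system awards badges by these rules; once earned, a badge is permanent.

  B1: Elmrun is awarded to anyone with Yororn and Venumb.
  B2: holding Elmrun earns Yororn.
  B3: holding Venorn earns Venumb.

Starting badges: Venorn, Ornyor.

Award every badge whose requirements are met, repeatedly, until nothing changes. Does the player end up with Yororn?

No

Yororn would need Elmrun (B2), but Elmrun is never earned.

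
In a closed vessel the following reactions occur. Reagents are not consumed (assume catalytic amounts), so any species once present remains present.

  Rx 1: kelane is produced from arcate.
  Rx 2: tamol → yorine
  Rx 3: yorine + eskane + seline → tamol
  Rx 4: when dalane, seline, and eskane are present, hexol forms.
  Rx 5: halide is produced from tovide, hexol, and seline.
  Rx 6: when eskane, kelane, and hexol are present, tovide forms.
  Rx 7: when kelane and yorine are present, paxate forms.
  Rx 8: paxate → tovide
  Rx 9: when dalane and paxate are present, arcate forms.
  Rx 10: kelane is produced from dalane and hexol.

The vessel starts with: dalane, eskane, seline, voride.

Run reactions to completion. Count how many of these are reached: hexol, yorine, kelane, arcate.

dalane, seline, and eskane present → hexol forms (Rx 4).
dalane and hexol present → kelane forms (Rx 10).
hexol: reached.
yorine would need tamol (Rx 2), but tamol never forms.
kelane: reached.
arcate would need dalane and paxate (Rx 9), but paxate never forms.
Reached: hexol and kelane — 2 of the 4.

2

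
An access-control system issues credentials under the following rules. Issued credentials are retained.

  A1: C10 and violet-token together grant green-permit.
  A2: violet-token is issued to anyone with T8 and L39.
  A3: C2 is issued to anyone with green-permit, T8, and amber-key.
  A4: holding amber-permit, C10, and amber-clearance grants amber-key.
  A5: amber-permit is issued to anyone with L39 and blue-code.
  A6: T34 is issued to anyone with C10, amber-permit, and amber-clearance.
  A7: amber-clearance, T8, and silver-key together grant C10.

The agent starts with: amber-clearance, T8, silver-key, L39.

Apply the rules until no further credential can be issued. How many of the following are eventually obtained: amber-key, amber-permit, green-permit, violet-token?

2

Holding amber-clearance, T8, and silver-key grants C10 (A7).
Holding T8 and L39 grants violet-token (A2).
Holding C10 and violet-token grants green-permit (A1).
amber-key would need amber-permit, C10, and amber-clearance (A4), but amber-permit is never granted.
amber-permit would need L39 and blue-code (A5), but blue-code is never granted.
green-permit: reached.
violet-token: reached.
Reached: green-permit and violet-token — 2 of the 4.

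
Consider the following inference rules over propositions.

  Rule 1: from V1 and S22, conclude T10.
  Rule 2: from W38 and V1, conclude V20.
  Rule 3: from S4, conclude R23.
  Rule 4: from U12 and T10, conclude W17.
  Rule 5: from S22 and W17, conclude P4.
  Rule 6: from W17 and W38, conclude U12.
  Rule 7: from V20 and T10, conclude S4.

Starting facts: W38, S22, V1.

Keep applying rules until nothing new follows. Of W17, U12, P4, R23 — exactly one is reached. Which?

R23

V1 and S22 hold, so T10 follows (Rule 1).
From W38 and V1, Rule 2 gives V20.
V20 and T10 hold, so S4 follows (Rule 7).
From S4, Rule 3 gives R23.
U12 would need W17 and W38 (Rule 6), but W17 is never established. P4 would need S22 and W17 (Rule 5), but W17 is never established. W17 would need U12 and T10 (Rule 4), but U12 is never established.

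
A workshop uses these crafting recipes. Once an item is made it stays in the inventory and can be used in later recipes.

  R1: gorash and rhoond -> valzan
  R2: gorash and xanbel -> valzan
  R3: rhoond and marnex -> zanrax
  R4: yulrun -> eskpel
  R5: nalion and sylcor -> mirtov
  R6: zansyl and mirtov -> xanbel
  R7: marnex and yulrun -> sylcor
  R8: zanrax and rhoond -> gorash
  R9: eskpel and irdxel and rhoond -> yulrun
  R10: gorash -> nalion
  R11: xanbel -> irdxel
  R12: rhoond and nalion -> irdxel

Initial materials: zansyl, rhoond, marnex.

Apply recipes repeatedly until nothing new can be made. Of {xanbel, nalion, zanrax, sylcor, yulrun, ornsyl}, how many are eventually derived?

2

Using R3, rhoond and marnex make zanrax.
Using R8, zanrax and rhoond make gorash.
gorash -> nalion (R10).
xanbel would need zansyl and mirtov (R6), but mirtov is never obtained.
nalion: reached.
zanrax: reached.
sylcor would need marnex and yulrun (R7), but yulrun is never obtained.
yulrun would need eskpel, irdxel, and rhoond (R9), but eskpel is never obtained.
No rule produces ornsyl, and it is not given.
Reached: nalion and zanrax — 2 of the 6.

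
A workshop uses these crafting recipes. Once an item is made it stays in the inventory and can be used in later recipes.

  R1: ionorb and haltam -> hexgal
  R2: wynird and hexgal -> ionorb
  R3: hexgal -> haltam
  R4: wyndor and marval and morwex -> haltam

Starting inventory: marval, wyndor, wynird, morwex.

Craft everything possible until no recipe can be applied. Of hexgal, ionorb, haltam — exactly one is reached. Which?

Using R4, wyndor, marval, and morwex make haltam.
hexgal would need ionorb and haltam (R1), but ionorb is never obtained. ionorb would need wynird and hexgal (R2), but hexgal is never obtained.

haltam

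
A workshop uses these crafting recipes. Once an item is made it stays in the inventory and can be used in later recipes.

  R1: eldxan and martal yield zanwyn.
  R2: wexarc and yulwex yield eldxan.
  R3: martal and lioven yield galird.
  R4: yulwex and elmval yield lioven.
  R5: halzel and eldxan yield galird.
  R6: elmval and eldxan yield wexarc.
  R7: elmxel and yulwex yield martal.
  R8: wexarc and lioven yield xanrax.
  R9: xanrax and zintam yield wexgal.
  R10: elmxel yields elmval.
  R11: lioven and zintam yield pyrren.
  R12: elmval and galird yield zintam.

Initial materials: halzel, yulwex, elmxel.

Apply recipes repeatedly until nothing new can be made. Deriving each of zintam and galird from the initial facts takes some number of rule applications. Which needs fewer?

galird

galird: Using R7, elmxel and yulwex make martal. elmxel → elmval (R10). Using R4, yulwex and elmval make lioven. Using R3, martal and lioven make galird. [4 rule applications]
zintam: elmxel and yulwex → martal (R7). elmxel → elmval (R10). Using R4, yulwex and elmval make lioven. Using R3, martal and lioven make galird. elmval and galird → zintam (R12). [5 rule applications]
galird needs fewer.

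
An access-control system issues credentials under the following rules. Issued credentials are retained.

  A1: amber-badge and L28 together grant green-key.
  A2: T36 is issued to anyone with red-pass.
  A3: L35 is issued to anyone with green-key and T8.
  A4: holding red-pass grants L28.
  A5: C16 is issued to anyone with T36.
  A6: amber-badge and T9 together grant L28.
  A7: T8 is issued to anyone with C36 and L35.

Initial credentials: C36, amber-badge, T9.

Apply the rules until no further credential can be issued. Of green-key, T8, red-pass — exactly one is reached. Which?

green-key

Holding amber-badge and T9 grants L28 (A6).
Holding amber-badge and L28 grants green-key (A1).
T8 would need C36 and L35 (A7), but L35 is never granted. No rule produces red-pass, and it is not given.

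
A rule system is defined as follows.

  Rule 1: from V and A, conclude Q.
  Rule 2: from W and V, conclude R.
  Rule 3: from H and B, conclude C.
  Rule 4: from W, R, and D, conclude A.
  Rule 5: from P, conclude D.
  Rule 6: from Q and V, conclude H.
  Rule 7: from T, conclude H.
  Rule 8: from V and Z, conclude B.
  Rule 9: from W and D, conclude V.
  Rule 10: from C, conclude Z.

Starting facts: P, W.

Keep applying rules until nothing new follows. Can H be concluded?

Yes

From P, Rule 5 gives D.
W and D hold, so V follows (Rule 9).
W and V hold, so R follows (Rule 2).
W, R, and D hold, so A follows (Rule 4).
From V and A, Rule 1 gives Q.
Q and V hold, so H follows (Rule 6).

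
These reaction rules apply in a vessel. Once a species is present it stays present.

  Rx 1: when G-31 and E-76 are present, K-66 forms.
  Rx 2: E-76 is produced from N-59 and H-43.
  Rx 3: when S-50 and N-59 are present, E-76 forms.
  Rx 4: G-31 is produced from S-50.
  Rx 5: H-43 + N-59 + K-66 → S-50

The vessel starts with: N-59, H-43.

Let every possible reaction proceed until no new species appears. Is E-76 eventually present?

Yes

N-59 and H-43 present → E-76 forms (Rx 2).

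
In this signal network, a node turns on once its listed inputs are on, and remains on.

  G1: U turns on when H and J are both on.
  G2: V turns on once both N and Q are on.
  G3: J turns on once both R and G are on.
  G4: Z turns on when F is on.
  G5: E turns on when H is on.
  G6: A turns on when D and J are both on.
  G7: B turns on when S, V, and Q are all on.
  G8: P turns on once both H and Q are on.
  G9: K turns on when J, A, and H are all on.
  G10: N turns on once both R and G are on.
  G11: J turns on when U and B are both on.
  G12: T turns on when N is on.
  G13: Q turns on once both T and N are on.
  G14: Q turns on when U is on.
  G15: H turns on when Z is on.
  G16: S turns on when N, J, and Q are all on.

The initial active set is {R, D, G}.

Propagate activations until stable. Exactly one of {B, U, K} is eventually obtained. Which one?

B

R and G are on, so N turns on (G10).
R and G are on, so J turns on (G3).
N is on, so T turns on (G12).
T and N are on, so Q turns on (G13).
G2: N and Q on → V on.
N, J, and Q are on, so S turns on (G16).
G7: S, V, and Q on → B on.
U would need H and J (G1), but H never turns on. K would need J, A, and H (G9), but H never turns on.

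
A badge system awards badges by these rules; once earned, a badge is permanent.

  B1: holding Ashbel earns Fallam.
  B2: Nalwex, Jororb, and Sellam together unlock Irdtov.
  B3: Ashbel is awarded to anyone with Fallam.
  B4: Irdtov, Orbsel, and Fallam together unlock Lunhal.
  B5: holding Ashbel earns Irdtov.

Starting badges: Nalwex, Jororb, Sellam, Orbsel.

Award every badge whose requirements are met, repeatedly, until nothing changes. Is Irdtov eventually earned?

Yes

With Nalwex, Jororb, and Sellam, Irdtov is earned (B2).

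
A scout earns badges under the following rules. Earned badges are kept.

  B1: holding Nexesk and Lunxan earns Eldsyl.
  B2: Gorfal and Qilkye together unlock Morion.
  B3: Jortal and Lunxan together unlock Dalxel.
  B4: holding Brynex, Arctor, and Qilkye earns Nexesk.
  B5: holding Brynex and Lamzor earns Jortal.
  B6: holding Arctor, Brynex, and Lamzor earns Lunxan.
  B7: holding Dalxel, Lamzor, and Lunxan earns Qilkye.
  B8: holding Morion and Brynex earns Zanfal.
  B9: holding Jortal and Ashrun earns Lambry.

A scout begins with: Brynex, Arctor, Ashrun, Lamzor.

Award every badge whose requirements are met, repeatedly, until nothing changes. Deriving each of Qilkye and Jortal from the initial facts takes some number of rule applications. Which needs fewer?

Jortal

Jortal: With Brynex and Lamzor, Jortal is earned (B5). [1 rule application]
Qilkye: With Arctor, Brynex, and Lamzor, Lunxan is earned (B6). With Brynex and Lamzor, Jortal is earned (B5). With Jortal and Lunxan, Dalxel is earned (B3). With Dalxel, Lamzor, and Lunxan, Qilkye is earned (B7). [4 rule applications]
Jortal needs fewer.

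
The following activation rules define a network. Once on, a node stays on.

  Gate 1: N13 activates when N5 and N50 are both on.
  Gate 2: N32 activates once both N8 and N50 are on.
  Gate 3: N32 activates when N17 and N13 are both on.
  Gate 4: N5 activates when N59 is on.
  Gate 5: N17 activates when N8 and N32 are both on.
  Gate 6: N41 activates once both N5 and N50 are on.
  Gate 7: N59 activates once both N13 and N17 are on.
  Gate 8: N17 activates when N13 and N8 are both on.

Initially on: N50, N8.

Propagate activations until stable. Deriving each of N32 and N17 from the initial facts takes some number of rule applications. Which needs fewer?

N32

N32: N8 and N50 are on, so N32 activates (Gate 2). [1 rule application]
N17: N8 and N50 are on, so N32 activates (Gate 2). N8 and N32 are on, so N17 activates (Gate 5). [2 rule applications]
N32 needs fewer.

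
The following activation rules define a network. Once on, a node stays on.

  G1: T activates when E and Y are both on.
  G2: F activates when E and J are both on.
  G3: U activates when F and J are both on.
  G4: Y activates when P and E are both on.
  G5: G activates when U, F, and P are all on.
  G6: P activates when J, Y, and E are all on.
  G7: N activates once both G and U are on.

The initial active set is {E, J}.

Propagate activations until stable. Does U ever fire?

E and J are on, so F activates (G2).
F and J are on, so U activates (G3).

Yes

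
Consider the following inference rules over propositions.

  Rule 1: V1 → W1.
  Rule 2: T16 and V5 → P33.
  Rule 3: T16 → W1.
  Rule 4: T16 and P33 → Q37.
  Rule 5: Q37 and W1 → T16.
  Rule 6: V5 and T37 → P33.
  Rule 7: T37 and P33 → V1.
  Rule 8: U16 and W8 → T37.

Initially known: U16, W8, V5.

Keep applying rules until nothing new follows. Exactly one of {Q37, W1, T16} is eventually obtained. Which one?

W1

U16 and W8 hold, so T37 follows (Rule 8).
V5 and T37 hold, so P33 follows (Rule 6).
From T37 and P33, Rule 7 gives V1.
From V1, Rule 1 gives W1.
Q37 would need T16 and P33 (Rule 4), but T16 is never established. T16 would need Q37 and W1 (Rule 5), but Q37 is never established.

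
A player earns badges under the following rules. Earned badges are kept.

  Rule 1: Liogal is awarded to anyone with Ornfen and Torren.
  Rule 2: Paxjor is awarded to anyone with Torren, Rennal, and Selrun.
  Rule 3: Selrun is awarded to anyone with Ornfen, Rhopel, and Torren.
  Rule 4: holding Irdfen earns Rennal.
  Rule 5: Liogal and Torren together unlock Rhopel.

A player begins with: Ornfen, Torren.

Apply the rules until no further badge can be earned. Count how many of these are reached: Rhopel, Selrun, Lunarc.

With Ornfen and Torren, Liogal is earned (Rule 1).
With Liogal and Torren, Rhopel is earned (Rule 5).
With Ornfen, Rhopel, and Torren, Selrun is earned (Rule 3).
Rhopel: reached.
Selrun: reached.
No rule produces Lunarc, and it is not given.
Reached: Rhopel and Selrun — 2 of the 3.

2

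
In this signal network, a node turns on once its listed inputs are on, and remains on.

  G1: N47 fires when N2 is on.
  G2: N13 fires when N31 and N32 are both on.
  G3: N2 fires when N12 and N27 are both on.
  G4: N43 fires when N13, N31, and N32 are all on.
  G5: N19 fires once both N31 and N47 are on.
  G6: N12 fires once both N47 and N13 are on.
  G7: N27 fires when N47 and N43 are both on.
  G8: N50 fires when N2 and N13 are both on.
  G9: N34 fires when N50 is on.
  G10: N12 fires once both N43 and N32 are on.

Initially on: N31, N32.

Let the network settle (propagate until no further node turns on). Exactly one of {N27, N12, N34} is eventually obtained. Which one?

N12

N31 and N32 are on, so N13 fires (G2).
N13, N31, and N32 are on, so N43 fires (G4).
G10: N43 and N32 on → N12 on.
N27 would need N47 and N43 (G7), but N47 never turns on. N34 would need N50 (G9), but N50 never turns on.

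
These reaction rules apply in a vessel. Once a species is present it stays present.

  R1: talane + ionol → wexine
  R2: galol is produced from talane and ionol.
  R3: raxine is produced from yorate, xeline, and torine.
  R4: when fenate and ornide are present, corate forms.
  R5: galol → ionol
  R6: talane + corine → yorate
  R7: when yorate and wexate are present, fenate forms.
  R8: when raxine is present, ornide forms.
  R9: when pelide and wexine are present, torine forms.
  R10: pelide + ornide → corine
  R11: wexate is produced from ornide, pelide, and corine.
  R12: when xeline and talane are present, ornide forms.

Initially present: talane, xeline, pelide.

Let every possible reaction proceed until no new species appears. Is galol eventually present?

galol would need talane and ionol (R2), but ionol never forms.

No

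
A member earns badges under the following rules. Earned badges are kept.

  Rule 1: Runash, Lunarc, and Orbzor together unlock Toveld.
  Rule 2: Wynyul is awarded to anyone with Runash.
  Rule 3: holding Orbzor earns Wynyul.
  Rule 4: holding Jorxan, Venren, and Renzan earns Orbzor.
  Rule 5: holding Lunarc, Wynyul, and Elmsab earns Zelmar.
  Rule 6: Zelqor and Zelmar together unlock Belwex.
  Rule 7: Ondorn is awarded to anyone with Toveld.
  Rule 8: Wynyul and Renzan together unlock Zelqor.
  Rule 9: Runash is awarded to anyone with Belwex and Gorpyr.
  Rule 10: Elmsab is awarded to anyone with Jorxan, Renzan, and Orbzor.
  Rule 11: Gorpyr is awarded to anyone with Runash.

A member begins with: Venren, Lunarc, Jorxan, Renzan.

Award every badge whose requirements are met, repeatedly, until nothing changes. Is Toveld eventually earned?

Toveld would need Runash, Lunarc, and Orbzor (Rule 1), but Runash is never earned.

No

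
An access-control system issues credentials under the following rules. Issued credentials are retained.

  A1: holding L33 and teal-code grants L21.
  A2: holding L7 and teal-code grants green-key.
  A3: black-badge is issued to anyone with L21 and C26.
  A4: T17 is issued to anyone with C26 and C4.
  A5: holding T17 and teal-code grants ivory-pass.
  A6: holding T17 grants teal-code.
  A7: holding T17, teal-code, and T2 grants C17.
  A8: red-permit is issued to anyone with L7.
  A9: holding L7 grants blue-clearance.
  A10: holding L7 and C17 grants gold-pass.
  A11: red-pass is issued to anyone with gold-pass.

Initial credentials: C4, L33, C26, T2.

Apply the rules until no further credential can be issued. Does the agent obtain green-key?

No

green-key would need L7 and teal-code (A2), but L7 is never granted.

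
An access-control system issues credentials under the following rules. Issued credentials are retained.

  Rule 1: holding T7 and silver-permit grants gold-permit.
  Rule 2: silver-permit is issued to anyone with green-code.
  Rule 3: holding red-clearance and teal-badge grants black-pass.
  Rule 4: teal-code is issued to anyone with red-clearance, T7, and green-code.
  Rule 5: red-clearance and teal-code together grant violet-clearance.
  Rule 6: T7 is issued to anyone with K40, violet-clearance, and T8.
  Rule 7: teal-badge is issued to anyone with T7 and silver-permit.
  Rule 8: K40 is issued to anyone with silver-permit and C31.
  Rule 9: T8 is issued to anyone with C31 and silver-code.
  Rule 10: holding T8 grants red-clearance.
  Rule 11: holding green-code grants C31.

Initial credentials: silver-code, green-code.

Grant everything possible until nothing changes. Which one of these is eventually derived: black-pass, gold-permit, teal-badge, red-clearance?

Holding green-code grants C31 (Rule 11).
Holding C31 and silver-code grants T8 (Rule 9).
Holding T8 grants red-clearance (Rule 10).
gold-permit would need T7 and silver-permit (Rule 1), but T7 is never granted. black-pass would need red-clearance and teal-badge (Rule 3), but teal-badge is never granted. teal-badge would need T7 and silver-permit (Rule 7), but T7 is never granted.

red-clearance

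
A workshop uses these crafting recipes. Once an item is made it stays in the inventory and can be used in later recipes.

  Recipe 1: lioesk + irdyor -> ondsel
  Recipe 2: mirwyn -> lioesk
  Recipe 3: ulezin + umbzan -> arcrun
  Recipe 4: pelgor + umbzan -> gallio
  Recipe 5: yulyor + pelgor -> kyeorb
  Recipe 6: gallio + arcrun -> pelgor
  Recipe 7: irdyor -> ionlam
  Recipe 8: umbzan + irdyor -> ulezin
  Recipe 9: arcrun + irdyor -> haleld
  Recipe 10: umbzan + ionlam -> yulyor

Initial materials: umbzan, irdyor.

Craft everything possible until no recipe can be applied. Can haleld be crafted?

umbzan + irdyor -> ulezin (Recipe 8).
ulezin + umbzan -> arcrun (Recipe 3).
Using Recipe 9, arcrun and irdyor make haleld.

Yes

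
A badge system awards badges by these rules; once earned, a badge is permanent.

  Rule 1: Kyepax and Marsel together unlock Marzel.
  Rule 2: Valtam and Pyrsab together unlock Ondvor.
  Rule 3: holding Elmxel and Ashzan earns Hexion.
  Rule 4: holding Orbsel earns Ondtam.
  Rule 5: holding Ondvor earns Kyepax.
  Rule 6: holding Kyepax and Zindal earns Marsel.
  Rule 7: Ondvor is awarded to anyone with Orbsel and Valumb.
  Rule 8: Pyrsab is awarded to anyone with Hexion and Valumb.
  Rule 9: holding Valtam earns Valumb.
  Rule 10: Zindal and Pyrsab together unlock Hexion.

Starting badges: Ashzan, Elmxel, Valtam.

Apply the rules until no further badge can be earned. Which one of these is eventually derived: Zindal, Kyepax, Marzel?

Kyepax

With Valtam, Valumb is earned (Rule 9).
With Elmxel and Ashzan, Hexion is earned (Rule 3).
With Hexion and Valumb, Pyrsab is earned (Rule 8).
With Valtam and Pyrsab, Ondvor is earned (Rule 2).
With Ondvor, Kyepax is earned (Rule 5).
Marzel would need Kyepax and Marsel (Rule 1), but Marsel is never earned. No rule produces Zindal, and it is not given.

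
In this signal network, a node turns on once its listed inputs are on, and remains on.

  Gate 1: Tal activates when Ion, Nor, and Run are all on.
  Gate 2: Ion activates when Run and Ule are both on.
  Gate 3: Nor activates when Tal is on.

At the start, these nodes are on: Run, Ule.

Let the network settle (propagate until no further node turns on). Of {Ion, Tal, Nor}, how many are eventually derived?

Gate 2: Run and Ule on → Ion on.
Ion: reached.
Tal would need Ion, Nor, and Run (Gate 1), but Nor never turns on.
Nor would need Tal (Gate 3), but Tal never turns on.
Reached: Ion — 1 of the 3.

1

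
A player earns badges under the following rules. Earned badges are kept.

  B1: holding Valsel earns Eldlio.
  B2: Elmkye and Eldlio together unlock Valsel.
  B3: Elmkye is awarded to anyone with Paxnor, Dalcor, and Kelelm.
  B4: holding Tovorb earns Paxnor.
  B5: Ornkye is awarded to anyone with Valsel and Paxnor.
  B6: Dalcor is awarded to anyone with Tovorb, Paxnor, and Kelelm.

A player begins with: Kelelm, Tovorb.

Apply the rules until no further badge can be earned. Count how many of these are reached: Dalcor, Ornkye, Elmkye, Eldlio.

2

With Tovorb, Paxnor is earned (B4).
With Tovorb, Paxnor, and Kelelm, Dalcor is earned (B6).
With Paxnor, Dalcor, and Kelelm, Elmkye is earned (B3).
Dalcor: reached.
Ornkye would need Valsel and Paxnor (B5), but Valsel is never earned.
Elmkye: reached.
Eldlio would need Valsel (B1), but Valsel is never earned.
Reached: Dalcor and Elmkye — 2 of the 4.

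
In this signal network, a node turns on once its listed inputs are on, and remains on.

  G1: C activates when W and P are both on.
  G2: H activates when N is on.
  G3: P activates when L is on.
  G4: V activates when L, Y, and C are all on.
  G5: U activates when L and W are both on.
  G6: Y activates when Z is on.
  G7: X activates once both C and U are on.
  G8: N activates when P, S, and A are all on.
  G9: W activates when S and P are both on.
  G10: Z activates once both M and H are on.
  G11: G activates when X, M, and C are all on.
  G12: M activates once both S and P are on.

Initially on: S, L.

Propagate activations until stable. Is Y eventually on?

No

Y would need Z (G6), but Z never turns on.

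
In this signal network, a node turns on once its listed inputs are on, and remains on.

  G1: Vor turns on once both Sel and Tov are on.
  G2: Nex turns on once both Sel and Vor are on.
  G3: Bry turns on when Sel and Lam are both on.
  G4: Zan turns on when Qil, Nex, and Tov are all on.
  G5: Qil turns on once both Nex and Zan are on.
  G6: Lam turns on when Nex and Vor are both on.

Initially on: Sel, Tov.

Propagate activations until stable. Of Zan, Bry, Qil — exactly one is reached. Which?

Sel and Tov are on, so Vor turns on (G1).
Sel and Vor are on, so Nex turns on (G2).
G6: Nex and Vor on → Lam on.
Sel and Lam are on, so Bry turns on (G3).
Qil would need Nex and Zan (G5), but Zan never turns on. Zan would need Qil, Nex, and Tov (G4), but Qil never turns on.

Bry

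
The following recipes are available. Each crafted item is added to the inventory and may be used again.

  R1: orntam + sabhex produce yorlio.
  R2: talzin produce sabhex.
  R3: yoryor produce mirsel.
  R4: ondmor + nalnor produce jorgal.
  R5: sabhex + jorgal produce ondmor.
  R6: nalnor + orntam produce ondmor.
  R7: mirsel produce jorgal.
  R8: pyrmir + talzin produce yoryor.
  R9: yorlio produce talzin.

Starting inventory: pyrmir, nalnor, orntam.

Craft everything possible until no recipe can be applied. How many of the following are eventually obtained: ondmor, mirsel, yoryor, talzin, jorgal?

Using R6, nalnor and orntam make ondmor.
Using R4, ondmor and nalnor make jorgal.
ondmor: reached.
mirsel would need yoryor (R3), but yoryor is never obtained.
yoryor would need pyrmir and talzin (R8), but talzin is never obtained.
talzin would need yorlio (R9), but yorlio is never obtained.
jorgal: reached.
Reached: ondmor and jorgal — 2 of the 5.

2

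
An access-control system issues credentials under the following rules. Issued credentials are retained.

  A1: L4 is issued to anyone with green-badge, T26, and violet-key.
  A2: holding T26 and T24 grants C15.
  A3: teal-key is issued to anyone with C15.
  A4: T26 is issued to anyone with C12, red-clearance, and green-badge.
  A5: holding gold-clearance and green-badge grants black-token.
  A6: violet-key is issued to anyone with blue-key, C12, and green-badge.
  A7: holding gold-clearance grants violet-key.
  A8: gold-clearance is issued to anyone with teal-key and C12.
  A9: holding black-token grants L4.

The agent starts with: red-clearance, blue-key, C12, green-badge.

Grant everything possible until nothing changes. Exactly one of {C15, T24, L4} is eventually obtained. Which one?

L4

Holding C12, red-clearance, and green-badge grants T26 (A4).
Holding blue-key, C12, and green-badge grants violet-key (A6).
Holding green-badge, T26, and violet-key grants L4 (A1).
No rule produces T24, and it is not given. C15 would need T26 and T24 (A2), but T24 is never granted.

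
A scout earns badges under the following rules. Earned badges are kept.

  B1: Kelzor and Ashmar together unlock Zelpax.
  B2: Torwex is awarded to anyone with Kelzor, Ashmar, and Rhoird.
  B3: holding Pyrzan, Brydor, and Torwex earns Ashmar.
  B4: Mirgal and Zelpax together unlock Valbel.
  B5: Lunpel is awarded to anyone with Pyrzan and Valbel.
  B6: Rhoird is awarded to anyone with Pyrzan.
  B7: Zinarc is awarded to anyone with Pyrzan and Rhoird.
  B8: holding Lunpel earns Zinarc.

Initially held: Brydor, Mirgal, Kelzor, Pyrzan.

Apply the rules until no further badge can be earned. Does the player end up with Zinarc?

Yes

With Pyrzan, Rhoird is earned (B6).
With Pyrzan and Rhoird, Zinarc is earned (B7).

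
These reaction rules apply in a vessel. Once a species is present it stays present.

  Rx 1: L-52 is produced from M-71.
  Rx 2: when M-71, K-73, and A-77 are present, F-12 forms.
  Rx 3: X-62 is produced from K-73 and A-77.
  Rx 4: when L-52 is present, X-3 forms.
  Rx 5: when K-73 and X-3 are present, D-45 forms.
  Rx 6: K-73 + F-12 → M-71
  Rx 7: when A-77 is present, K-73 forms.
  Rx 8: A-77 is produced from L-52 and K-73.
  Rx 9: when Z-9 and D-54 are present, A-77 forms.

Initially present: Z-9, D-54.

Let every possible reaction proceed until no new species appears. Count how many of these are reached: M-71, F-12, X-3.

M-71 would need K-73 and F-12 (Rx 6), but F-12 never forms.
F-12 would need M-71, K-73, and A-77 (Rx 2), but M-71 never forms.
X-3 would need L-52 (Rx 4), but L-52 never forms.
None of the 3 are reached.

0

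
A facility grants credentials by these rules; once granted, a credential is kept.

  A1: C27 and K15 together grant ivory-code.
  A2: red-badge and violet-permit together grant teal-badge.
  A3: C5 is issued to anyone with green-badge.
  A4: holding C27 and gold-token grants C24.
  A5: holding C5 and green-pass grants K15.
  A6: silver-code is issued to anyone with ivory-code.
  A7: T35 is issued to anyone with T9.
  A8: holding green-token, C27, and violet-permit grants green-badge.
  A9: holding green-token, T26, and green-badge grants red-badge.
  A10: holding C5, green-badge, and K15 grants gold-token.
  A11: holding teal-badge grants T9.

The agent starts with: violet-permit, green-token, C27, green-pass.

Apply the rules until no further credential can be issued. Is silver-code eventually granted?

Holding green-token, C27, and violet-permit grants green-badge (A8).
Holding green-badge grants C5 (A3).
Holding C5 and green-pass grants K15 (A5).
Holding C27 and K15 grants ivory-code (A1).
Holding ivory-code grants silver-code (A6).

Yes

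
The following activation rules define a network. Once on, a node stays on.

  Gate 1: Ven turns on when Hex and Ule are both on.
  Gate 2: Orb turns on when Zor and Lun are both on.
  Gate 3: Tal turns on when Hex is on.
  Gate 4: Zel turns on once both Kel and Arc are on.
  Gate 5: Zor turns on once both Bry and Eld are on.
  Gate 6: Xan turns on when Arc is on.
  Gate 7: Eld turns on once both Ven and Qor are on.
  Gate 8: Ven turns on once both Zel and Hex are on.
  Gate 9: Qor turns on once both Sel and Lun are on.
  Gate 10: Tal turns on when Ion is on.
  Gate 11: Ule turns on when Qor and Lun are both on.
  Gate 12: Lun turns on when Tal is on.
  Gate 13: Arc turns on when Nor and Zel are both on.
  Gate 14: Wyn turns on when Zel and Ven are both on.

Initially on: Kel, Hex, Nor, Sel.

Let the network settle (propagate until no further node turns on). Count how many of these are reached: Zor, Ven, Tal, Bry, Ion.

Gate 3: Hex on → Tal on.
Gate 12: Tal on → Lun on.
Sel and Lun are on, so Qor turns on (Gate 9).
Qor and Lun are on, so Ule turns on (Gate 11).
Hex and Ule are on, so Ven turns on (Gate 1).
Zor would need Bry and Eld (Gate 5), but Bry never turns on.
Ven: reached.
Tal: reached.
No rule produces Bry, and it is not given.
No rule produces Ion, and it is not given.
Reached: Ven and Tal — 2 of the 5.

2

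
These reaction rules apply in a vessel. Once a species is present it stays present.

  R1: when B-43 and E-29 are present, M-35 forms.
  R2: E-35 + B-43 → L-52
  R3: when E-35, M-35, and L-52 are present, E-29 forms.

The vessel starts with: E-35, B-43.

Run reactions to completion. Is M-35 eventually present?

M-35 would need B-43 and E-29 (R1), but E-29 never forms.

No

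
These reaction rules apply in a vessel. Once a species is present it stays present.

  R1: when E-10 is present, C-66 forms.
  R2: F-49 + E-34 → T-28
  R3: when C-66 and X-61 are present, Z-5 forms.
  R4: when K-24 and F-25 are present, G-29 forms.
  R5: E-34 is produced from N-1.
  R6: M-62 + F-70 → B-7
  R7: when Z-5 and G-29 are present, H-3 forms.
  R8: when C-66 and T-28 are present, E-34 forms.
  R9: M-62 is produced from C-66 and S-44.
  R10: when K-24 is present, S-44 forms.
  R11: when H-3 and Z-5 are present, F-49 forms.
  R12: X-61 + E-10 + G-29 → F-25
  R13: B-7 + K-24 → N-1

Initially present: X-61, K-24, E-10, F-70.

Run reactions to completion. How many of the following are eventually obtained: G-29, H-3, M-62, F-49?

K-24 present → S-44 forms (R10).
E-10 present → C-66 forms (R1).
C-66 and S-44 present → M-62 forms (R9).
G-29 would need K-24 and F-25 (R4), but F-25 never forms.
H-3 would need Z-5 and G-29 (R7), but G-29 never forms.
M-62: reached.
F-49 would need H-3 and Z-5 (R11), but H-3 never forms.
Reached: M-62 — 1 of the 4.

1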